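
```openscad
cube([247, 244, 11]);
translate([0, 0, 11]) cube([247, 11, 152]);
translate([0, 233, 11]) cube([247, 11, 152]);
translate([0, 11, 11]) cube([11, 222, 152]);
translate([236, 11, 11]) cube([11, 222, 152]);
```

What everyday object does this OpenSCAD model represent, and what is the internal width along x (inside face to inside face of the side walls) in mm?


An open box. The internal width is 225 mm.

A 247×244 base slab with four walls standing on it — an open box. The base is 247 mm wide and the walls are 11 mm thick, so the internal width is 247 − 2 × 11 = 225 mm.


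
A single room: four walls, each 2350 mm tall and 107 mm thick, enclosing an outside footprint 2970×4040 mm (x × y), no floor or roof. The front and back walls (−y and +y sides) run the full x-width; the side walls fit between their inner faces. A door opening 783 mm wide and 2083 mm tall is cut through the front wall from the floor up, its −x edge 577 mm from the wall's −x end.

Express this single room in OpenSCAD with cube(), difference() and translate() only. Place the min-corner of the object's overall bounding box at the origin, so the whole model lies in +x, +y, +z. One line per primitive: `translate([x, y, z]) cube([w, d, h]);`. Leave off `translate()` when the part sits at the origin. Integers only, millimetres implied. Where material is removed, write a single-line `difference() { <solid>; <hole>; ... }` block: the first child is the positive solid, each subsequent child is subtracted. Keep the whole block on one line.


difference() { cube([2970, 107, 2350]); translate([577, 0, 0]) cube([783, 107, 2083]); }
translate([0, 3933, 0]) cube([2970, 107, 2350]);
translate([0, 107, 0]) cube([107, 3826, 2350]);
translate([2863, 107, 0]) cube([107, 3826, 2350]);


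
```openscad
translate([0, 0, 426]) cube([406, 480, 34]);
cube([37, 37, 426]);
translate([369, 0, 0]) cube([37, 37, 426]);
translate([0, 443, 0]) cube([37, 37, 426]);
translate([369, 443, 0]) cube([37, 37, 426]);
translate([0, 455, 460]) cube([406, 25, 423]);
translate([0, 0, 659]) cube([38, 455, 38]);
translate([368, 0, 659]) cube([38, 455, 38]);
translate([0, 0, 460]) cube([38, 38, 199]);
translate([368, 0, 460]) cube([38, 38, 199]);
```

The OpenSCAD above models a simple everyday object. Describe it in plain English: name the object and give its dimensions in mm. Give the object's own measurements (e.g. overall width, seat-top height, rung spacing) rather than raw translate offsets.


A chair. The seat is a 406×480×34 mm slab with its top at z = 460 mm, on four 37×37 mm corner legs (flush with the seat edges, standing on z = 0). A flat backrest 25 mm thick, 423 mm tall, spans the full seat width and rises from the seat top along its +y edge, rear face flush with the rear of the seat. Two armrests of 38×38 mm section run along each side from the seat's front edge to the front of the backrest, top faces 237 mm above the seat top and outer faces flush with the seat's x-edges; a 38×38 mm post under the front of each armrest stands on the seat at the front corner.


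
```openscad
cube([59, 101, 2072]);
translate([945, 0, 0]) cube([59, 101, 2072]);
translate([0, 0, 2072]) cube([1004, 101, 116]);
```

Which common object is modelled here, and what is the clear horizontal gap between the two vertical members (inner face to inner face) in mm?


A door frame. The clear opening width is 886 mm.

Two 2072 mm tall posts with a header on top — a door frame. The left jamb is 59 mm wide at x = 0; the right jamb starts at x = 945. The clear opening is 945 − 59 = 886 mm.


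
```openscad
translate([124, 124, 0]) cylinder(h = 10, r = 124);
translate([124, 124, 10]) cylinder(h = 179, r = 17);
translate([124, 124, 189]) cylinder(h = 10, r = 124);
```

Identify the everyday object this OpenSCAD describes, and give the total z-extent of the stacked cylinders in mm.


A spool. The overall height is 199 mm.

Three coaxial cylinders, large–small–large — a spool. Two 10 mm flanges and a 179 mm core give 10 + 179 + 10 = 199 mm.


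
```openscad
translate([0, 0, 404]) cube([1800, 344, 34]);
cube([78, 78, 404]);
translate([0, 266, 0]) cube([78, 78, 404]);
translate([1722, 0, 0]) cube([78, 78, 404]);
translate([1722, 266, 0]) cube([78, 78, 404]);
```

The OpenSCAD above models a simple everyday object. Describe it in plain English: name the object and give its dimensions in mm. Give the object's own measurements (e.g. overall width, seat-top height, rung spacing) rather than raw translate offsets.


A bench: a 1800×344 mm seat slab, 34 mm thick, top at z = 438 mm, on four 78×78 mm square legs flush with the seat corners and standing on z = 0.


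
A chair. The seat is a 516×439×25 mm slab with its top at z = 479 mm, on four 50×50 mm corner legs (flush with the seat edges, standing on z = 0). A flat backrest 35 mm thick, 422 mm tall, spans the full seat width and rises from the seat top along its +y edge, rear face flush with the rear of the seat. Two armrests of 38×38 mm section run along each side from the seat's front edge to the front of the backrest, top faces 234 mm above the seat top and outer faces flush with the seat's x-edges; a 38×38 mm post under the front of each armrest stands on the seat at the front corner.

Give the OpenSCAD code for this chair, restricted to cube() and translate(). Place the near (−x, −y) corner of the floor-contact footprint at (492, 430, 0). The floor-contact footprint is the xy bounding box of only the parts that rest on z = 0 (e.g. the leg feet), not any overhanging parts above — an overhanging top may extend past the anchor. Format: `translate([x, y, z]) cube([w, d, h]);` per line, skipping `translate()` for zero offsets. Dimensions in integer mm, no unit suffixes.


translate([492, 430, 454]) cube([516, 439, 25]);
translate([492, 430, 0]) cube([50, 50, 454]);
translate([958, 430, 0]) cube([50, 50, 454]);
translate([492, 819, 0]) cube([50, 50, 454]);
translate([958, 819, 0]) cube([50, 50, 454]);
translate([492, 834, 479]) cube([516, 35, 422]);
translate([492, 430, 675]) cube([38, 404, 38]);
translate([970, 430, 675]) cube([38, 404, 38]);
translate([492, 430, 479]) cube([38, 38, 196]);
translate([970, 430, 479]) cube([38, 38, 196]);


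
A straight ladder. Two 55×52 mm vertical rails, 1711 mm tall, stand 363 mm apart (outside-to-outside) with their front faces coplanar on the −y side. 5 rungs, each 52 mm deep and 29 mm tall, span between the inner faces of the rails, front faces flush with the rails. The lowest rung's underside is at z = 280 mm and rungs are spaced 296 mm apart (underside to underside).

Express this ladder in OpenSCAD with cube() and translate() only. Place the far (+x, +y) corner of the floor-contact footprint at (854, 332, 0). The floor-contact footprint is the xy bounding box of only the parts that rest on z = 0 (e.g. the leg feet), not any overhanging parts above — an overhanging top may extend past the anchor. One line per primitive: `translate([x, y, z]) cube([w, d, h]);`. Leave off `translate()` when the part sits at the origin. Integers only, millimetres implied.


translate([491, 280, 0]) cube([55, 52, 1711]);
translate([799, 280, 0]) cube([55, 52, 1711]);
translate([546, 280, 280]) cube([253, 52, 29]);
translate([546, 280, 576]) cube([253, 52, 29]);
translate([546, 280, 872]) cube([253, 52, 29]);
translate([546, 280, 1168]) cube([253, 52, 29]);
translate([546, 280, 1464]) cube([253, 52, 29]);


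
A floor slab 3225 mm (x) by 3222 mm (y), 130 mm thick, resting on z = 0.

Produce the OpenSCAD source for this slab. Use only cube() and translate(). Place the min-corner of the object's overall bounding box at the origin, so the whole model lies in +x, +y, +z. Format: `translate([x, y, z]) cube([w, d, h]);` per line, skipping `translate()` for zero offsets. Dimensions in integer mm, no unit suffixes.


cube([3225, 3222, 130]);


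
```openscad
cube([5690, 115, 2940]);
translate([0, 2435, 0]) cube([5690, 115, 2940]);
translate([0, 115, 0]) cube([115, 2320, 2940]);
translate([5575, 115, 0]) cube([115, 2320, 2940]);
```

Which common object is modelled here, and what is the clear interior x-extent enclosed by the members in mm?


A house (or room) frame. The interior width is 5460 mm.

Four 2940 mm walls enclosing a rectangle with no floor or roof — a room or house frame. Outside width is 5690 mm and wall thickness is 115 mm, so the interior width is 5690 − 2 × 115 = 5460 mm.


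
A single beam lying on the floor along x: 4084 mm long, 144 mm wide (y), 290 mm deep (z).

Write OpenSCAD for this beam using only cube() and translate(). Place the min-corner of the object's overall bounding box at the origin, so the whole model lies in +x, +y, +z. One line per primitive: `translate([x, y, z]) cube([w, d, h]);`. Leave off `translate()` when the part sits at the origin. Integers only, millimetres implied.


cube([4084, 144, 290]);


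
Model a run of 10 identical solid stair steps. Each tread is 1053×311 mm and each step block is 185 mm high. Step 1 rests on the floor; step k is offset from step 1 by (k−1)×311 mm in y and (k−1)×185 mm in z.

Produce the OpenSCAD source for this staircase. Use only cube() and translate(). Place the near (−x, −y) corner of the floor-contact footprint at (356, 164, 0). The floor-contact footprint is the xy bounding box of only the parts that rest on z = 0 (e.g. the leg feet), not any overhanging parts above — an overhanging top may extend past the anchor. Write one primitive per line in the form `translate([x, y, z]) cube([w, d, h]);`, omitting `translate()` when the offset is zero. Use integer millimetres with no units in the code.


translate([356, 164, 0]) cube([1053, 311, 185]);
translate([356, 475, 185]) cube([1053, 311, 185]);
translate([356, 786, 370]) cube([1053, 311, 185]);
translate([356, 1097, 555]) cube([1053, 311, 185]);
translate([356, 1408, 740]) cube([1053, 311, 185]);
translate([356, 1719, 925]) cube([1053, 311, 185]);
translate([356, 2030, 1110]) cube([1053, 311, 185]);
translate([356, 2341, 1295]) cube([1053, 311, 185]);
translate([356, 2652, 1480]) cube([1053, 311, 185]);
translate([356, 2963, 1665]) cube([1053, 311, 185]);


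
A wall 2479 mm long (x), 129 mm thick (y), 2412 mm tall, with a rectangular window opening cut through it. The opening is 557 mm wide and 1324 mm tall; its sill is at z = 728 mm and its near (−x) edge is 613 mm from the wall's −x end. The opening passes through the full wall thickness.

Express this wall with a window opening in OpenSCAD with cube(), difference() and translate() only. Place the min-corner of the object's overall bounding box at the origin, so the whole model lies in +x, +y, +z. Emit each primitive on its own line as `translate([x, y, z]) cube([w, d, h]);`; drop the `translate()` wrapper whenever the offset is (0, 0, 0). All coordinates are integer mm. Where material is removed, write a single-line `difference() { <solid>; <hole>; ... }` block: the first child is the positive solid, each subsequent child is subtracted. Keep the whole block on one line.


difference() { cube([2479, 129, 2412]); translate([613, 0, 728]) cube([557, 129, 1324]); }


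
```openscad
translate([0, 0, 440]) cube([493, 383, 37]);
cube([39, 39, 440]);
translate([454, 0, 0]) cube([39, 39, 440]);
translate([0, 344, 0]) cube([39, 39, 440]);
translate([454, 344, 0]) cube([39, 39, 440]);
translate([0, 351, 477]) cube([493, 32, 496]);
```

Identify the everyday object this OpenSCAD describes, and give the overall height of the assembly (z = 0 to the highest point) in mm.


A chair. The overall height is 973 mm.

A slab on four corner posts with a tall panel at the back — a chair. The seat slab sits at z = 440 with thickness 37, and the 496 mm backrest starts at the seat top, so the overall height is 440 + 37 + 496 = 973 mm.


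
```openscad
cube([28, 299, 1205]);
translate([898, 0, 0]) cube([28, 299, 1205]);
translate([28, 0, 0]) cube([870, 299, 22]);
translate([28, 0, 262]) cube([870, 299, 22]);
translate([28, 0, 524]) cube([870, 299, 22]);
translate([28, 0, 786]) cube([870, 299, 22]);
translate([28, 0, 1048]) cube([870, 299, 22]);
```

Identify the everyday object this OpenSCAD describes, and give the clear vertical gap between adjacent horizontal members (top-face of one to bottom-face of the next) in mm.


A bookshelf. The clear shelf gap is 240 mm.

Two tall side panels with 5 horizontal boards between them — a bookshelf. The first two shelf undersides are at z = 0 and z = 262; with shelf thickness 22, the clear gap is 262 − 0 − 22 = 240 mm.


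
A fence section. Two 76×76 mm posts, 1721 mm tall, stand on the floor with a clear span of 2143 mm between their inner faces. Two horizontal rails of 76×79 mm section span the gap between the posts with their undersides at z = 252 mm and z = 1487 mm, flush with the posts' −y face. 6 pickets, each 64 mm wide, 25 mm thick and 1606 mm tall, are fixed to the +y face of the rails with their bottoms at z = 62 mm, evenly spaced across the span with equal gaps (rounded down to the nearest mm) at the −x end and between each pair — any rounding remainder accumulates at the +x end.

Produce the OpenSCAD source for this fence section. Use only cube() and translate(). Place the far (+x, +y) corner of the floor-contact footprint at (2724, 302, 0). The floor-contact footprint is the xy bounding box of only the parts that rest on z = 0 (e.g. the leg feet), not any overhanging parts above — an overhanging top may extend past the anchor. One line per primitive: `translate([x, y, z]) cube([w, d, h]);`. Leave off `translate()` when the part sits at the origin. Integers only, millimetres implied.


translate([429, 226, 0]) cube([76, 76, 1721]);
translate([2648, 226, 0]) cube([76, 76, 1721]);
translate([505, 226, 252]) cube([2143, 76, 79]);
translate([505, 226, 1487]) cube([2143, 76, 79]);
translate([756, 302, 62]) cube([64, 25, 1606]);
translate([1071, 302, 62]) cube([64, 25, 1606]);
translate([1386, 302, 62]) cube([64, 25, 1606]);
translate([1701, 302, 62]) cube([64, 25, 1606]);
translate([2016, 302, 62]) cube([64, 25, 1606]);
translate([2331, 302, 62]) cube([64, 25, 1606]);


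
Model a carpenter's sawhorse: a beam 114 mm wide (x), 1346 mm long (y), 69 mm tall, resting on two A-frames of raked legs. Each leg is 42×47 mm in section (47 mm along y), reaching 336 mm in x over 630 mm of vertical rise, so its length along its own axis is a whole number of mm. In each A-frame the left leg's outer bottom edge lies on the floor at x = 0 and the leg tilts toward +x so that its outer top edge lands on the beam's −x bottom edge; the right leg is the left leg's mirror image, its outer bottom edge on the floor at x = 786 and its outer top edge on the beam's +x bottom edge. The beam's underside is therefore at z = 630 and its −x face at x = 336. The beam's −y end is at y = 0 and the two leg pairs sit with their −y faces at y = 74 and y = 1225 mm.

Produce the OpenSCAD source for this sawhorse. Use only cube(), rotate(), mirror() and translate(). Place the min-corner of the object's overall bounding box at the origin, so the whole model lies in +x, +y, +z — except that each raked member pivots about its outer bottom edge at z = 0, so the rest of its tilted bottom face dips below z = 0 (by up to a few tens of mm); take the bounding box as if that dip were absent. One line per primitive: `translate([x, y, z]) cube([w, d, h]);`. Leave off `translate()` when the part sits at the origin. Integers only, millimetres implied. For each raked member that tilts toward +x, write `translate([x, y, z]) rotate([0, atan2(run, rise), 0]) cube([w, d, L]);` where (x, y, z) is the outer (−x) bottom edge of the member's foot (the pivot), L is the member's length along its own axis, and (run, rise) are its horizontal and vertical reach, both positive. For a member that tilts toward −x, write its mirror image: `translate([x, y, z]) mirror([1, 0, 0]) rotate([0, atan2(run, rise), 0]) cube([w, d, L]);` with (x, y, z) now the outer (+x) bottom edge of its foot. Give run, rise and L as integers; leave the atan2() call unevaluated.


// leg length = √(336² + 630²) = 714
// right-leg outer foot x = 2·336 + 114 = 786
// beam min-corner = (336, 0, 630)
translate([336, 0, 630]) cube([114, 1346, 69]);
translate([0, 74, 0]) rotate([0, atan2(336, 630), 0]) cube([42, 47, 714]);
translate([786, 74, 0]) mirror([1, 0, 0]) rotate([0, atan2(336, 630), 0]) cube([42, 47, 714]);
translate([0, 1225, 0]) rotate([0, atan2(336, 630), 0]) cube([42, 47, 714]);
translate([786, 1225, 0]) mirror([1, 0, 0]) rotate([0, atan2(336, 630), 0]) cube([42, 47, 714]);


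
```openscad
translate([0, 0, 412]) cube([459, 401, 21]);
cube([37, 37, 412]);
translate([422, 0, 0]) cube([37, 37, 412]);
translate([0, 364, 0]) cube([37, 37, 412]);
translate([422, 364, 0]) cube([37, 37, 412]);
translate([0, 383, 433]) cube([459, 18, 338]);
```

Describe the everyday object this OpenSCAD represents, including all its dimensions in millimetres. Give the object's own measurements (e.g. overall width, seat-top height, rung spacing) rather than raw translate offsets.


A chair. The seat is a 459×401×21 mm slab with its top at z = 433 mm, on four 37×37 mm corner legs (flush with the seat edges, standing on z = 0). A flat backrest 18 mm thick, 338 mm tall, spans the full seat width and rises from the seat top along its +y edge, rear face flush with the rear of the seat.


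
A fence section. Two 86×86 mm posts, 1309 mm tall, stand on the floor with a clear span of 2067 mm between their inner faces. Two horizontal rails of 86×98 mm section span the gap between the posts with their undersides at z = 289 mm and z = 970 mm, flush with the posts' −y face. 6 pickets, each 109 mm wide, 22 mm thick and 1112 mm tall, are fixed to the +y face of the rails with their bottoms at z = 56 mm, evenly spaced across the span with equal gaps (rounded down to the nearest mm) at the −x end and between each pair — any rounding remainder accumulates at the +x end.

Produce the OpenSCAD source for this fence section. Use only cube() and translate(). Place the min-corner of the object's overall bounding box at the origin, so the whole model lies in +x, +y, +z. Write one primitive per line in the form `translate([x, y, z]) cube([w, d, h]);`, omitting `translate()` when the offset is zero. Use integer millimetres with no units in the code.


cube([86, 86, 1309]);
translate([2153, 0, 0]) cube([86, 86, 1309]);
translate([86, 0, 289]) cube([2067, 86, 98]);
translate([86, 0, 970]) cube([2067, 86, 98]);
translate([287, 86, 56]) cube([109, 22, 1112]);
translate([597, 86, 56]) cube([109, 22, 1112]);
translate([907, 86, 56]) cube([109, 22, 1112]);
translate([1217, 86, 56]) cube([109, 22, 1112]);
translate([1527, 86, 56]) cube([109, 22, 1112]);
translate([1837, 86, 56]) cube([109, 22, 1112]);


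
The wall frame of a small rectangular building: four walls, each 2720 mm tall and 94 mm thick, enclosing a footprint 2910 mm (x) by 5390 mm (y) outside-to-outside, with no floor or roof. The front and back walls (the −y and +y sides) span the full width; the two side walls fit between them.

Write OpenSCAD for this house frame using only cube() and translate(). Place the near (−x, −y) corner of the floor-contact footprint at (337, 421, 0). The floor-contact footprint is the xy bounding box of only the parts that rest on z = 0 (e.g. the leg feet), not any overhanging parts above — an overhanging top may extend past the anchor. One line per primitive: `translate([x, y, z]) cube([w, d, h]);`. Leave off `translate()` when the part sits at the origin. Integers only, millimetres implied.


translate([337, 421, 0]) cube([2910, 94, 2720]);
translate([337, 5717, 0]) cube([2910, 94, 2720]);
translate([337, 515, 0]) cube([94, 5202, 2720]);
translate([3153, 515, 0]) cube([94, 5202, 2720]);


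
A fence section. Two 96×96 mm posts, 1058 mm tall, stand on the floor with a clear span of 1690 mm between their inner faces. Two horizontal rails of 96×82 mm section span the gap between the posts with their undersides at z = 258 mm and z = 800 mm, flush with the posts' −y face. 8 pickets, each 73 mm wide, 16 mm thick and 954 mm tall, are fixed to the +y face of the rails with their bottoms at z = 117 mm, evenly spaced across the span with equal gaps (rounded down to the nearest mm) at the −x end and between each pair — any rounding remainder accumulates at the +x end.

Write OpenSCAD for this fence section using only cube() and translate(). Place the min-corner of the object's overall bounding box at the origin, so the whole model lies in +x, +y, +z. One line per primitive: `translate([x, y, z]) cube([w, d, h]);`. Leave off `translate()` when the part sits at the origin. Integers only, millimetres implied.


cube([96, 96, 1058]);
translate([1786, 0, 0]) cube([96, 96, 1058]);
translate([96, 0, 258]) cube([1690, 96, 82]);
translate([96, 0, 800]) cube([1690, 96, 82]);
translate([218, 96, 117]) cube([73, 16, 954]);
translate([413, 96, 117]) cube([73, 16, 954]);
translate([608, 96, 117]) cube([73, 16, 954]);
translate([803, 96, 117]) cube([73, 16, 954]);
translate([998, 96, 117]) cube([73, 16, 954]);
translate([1193, 96, 117]) cube([73, 16, 954]);
translate([1388, 96, 117]) cube([73, 16, 954]);
translate([1583, 96, 117]) cube([73, 16, 954]);


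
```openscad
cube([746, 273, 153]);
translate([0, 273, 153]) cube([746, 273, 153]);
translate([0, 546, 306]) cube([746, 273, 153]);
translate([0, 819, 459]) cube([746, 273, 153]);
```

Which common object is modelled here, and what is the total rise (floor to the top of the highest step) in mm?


A staircase. The total rise is 612 mm.

4 identical blocks, each offset up and back from the previous — a staircase. Each step is 153 mm tall and there are 4 of them, so the total rise is 4 × 153 = 612 mm.


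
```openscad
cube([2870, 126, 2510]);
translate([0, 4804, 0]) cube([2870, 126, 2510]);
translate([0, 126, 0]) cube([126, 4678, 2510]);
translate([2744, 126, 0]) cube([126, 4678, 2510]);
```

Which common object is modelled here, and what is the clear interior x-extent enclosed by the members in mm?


A house (or room) frame. The interior width is 2618 mm.

Four 2510 mm walls enclosing a rectangle with no floor or roof — a room or house frame. Outside width is 2870 mm and wall thickness is 126 mm, so the interior width is 2870 − 2 × 126 = 2618 mm.


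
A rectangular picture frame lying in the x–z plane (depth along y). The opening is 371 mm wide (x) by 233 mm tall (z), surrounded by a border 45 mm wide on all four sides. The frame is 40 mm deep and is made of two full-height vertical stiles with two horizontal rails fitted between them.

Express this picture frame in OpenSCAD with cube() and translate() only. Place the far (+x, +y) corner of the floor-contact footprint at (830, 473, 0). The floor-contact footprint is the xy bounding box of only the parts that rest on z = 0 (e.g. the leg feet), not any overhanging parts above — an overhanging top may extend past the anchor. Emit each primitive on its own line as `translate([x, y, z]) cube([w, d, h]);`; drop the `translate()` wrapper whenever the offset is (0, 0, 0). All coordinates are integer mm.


translate([369, 433, 0]) cube([45, 40, 323]);
translate([785, 433, 0]) cube([45, 40, 323]);
translate([414, 433, 0]) cube([371, 40, 45]);
translate([414, 433, 278]) cube([371, 40, 45]);


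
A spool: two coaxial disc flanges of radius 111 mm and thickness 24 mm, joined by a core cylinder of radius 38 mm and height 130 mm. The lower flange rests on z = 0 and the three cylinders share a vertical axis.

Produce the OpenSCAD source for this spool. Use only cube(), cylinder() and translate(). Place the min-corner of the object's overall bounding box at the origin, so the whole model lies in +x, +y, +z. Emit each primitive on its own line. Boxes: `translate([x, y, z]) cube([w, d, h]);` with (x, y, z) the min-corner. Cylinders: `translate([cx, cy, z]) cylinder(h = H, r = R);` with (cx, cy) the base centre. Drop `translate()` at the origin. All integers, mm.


translate([111, 111, 0]) cylinder(h = 24, r = 111);
translate([111, 111, 24]) cylinder(h = 130, r = 38);
translate([111, 111, 154]) cylinder(h = 24, r = 111);


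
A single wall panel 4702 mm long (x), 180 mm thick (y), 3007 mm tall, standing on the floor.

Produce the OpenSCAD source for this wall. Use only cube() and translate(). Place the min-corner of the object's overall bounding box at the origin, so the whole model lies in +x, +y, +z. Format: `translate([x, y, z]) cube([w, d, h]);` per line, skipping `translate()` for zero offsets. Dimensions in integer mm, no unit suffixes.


cube([4702, 180, 3007]);


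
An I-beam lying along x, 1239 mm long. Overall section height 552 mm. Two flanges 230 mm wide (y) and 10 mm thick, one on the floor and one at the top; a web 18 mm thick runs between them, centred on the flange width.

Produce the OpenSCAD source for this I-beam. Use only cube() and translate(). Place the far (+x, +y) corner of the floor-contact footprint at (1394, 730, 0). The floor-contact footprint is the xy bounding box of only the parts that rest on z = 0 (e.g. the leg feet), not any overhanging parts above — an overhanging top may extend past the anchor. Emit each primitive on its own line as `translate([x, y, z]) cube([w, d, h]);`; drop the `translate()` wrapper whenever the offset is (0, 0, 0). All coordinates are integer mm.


translate([155, 500, 0]) cube([1239, 230, 10]);
translate([155, 606, 10]) cube([1239, 18, 532]);
translate([155, 500, 542]) cube([1239, 230, 10]);


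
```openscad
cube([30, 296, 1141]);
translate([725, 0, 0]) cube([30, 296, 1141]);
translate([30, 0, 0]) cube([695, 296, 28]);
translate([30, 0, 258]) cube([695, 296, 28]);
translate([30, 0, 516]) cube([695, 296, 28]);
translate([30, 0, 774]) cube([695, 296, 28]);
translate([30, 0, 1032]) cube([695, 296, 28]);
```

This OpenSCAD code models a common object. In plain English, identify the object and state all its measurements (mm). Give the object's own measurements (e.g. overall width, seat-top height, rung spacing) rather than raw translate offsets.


An open bookshelf. Two side panels, each 30 mm thick, 296 mm deep and 1141 mm tall, stand 755 mm apart (outside-to-outside). Between them sit 5 shelves, each 28 mm thick and 296 mm deep, spanning the full gap between the sides. The bottom shelf rests on the floor (its underside at z = 0) and the clear gap between one shelf's top and the next shelf's underside is 230 mm.


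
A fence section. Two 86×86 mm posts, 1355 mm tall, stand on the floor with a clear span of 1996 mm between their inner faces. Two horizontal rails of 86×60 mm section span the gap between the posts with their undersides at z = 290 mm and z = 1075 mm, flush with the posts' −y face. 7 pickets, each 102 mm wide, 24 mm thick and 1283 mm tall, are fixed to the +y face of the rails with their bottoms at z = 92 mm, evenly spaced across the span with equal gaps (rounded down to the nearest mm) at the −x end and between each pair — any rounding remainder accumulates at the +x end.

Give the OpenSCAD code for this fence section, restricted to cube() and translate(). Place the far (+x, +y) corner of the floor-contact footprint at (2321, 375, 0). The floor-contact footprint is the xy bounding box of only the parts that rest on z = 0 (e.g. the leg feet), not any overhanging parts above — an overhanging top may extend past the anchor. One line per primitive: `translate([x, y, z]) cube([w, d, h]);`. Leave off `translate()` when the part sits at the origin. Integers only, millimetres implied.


translate([153, 289, 0]) cube([86, 86, 1355]);
translate([2235, 289, 0]) cube([86, 86, 1355]);
translate([239, 289, 290]) cube([1996, 86, 60]);
translate([239, 289, 1075]) cube([1996, 86, 60]);
translate([399, 375, 92]) cube([102, 24, 1283]);
translate([661, 375, 92]) cube([102, 24, 1283]);
translate([923, 375, 92]) cube([102, 24, 1283]);
translate([1185, 375, 92]) cube([102, 24, 1283]);
translate([1447, 375, 92]) cube([102, 24, 1283]);
translate([1709, 375, 92]) cube([102, 24, 1283]);
translate([1971, 375, 92]) cube([102, 24, 1283]);


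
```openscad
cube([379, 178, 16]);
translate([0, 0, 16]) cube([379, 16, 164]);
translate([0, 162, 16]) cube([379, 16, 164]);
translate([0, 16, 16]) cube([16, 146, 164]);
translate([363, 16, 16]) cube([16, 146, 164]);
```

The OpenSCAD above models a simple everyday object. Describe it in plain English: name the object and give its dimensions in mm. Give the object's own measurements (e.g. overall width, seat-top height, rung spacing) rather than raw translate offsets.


An open-topped rectangular box: outside dimensions 379×178×180 mm, with a uniform wall and base thickness of 16 mm. The base is a full 379×178 slab on the floor; four walls sit on top of the base. The front and back walls (the −y and +y sides) span the full width; the two side walls fit between them.


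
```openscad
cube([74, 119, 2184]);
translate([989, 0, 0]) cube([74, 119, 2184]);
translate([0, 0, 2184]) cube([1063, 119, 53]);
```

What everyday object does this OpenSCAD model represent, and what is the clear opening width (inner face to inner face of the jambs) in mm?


A door frame. The clear opening width is 915 mm.

Two 2184 mm tall posts with a header on top — a door frame. The left jamb is 74 mm wide at x = 0; the right jamb starts at x = 989. The clear opening is 989 − 74 = 915 mm.


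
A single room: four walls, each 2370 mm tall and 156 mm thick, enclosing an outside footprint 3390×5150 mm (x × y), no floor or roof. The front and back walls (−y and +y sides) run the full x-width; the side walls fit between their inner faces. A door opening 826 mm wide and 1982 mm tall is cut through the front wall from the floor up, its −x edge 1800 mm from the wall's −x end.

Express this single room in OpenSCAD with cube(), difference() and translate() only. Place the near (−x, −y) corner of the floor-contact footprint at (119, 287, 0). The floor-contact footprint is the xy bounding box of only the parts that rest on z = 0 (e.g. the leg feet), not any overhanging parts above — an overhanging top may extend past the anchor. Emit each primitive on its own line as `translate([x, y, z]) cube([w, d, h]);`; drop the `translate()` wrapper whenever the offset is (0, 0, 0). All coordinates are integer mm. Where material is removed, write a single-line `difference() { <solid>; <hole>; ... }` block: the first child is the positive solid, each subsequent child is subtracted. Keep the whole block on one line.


difference() { translate([119, 287, 0]) cube([3390, 156, 2370]); translate([1919, 287, 0]) cube([826, 156, 1982]); }
translate([119, 5281, 0]) cube([3390, 156, 2370]);
translate([119, 443, 0]) cube([156, 4838, 2370]);
translate([3353, 443, 0]) cube([156, 4838, 2370]);


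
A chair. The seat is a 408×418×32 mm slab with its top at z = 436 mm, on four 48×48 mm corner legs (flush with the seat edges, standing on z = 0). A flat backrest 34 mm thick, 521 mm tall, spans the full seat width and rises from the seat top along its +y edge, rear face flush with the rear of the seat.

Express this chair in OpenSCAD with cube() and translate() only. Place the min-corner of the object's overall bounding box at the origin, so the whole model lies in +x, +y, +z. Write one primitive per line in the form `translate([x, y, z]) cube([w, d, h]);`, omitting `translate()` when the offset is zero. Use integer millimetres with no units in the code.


// leg_h = 436 - 32 = 404
translate([0, 0, 404]) cube([408, 418, 32]);
cube([48, 48, 404]);
translate([360, 0, 0]) cube([48, 48, 404]);
translate([0, 370, 0]) cube([48, 48, 404]);
translate([360, 370, 0]) cube([48, 48, 404]);
translate([0, 384, 436]) cube([408, 34, 521]);


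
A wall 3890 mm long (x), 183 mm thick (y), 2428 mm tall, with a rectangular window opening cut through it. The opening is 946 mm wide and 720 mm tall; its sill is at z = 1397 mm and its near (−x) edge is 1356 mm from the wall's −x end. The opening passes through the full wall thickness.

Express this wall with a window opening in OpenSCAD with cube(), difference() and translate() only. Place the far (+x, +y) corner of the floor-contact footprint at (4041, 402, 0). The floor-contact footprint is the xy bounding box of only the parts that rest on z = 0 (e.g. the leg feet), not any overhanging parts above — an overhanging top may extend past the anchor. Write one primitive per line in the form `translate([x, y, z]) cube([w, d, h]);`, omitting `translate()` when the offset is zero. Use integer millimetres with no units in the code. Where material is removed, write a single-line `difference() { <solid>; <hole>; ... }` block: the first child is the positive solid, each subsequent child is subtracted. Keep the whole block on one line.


difference() { translate([151, 219, 0]) cube([3890, 183, 2428]); translate([1507, 219, 1397]) cube([946, 183, 720]); }


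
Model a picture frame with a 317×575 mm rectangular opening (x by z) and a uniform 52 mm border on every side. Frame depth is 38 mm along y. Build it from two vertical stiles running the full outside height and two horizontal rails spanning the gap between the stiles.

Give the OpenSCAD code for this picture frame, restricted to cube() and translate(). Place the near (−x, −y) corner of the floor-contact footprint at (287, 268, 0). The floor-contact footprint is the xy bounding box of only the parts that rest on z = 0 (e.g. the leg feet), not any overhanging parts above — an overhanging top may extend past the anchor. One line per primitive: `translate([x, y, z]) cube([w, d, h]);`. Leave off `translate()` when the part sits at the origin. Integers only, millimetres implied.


translate([287, 268, 0]) cube([52, 38, 679]);
translate([656, 268, 0]) cube([52, 38, 679]);
translate([339, 268, 0]) cube([317, 38, 52]);
translate([339, 268, 627]) cube([317, 38, 52]);


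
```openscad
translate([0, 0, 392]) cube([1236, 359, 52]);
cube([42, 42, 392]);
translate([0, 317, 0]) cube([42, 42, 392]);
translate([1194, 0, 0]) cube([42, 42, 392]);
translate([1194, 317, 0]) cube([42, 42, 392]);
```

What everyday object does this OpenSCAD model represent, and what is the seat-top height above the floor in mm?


A bench. The seat-top height is 444 mm.

A long slab on four corner posts — a bench. The slab sits at z = 392 with thickness 52, so the top is 392 + 52 = 444 mm.


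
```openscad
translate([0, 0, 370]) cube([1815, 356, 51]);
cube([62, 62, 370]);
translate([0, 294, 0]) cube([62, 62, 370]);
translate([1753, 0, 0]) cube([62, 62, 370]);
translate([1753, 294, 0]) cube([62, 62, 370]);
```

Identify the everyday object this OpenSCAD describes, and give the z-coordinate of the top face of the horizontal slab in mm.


A bench. The seat-top height is 421 mm.

A long slab on four corner posts — a bench. The slab sits at z = 370 with thickness 51, so the top is 370 + 51 = 421 mm.


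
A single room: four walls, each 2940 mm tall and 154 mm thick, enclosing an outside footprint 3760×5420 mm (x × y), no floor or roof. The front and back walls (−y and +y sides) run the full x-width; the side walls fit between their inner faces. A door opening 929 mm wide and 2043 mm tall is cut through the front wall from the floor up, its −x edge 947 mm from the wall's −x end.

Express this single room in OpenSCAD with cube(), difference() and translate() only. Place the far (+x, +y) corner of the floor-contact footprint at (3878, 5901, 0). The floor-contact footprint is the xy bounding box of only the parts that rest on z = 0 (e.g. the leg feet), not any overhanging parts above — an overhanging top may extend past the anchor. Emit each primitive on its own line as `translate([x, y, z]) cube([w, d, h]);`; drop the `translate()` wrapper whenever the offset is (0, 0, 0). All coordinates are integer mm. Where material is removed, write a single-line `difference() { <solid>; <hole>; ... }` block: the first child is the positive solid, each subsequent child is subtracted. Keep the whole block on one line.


difference() { translate([118, 481, 0]) cube([3760, 154, 2940]); translate([1065, 481, 0]) cube([929, 154, 2043]); }
translate([118, 5747, 0]) cube([3760, 154, 2940]);
translate([118, 635, 0]) cube([154, 5112, 2940]);
translate([3724, 635, 0]) cube([154, 5112, 2940]);


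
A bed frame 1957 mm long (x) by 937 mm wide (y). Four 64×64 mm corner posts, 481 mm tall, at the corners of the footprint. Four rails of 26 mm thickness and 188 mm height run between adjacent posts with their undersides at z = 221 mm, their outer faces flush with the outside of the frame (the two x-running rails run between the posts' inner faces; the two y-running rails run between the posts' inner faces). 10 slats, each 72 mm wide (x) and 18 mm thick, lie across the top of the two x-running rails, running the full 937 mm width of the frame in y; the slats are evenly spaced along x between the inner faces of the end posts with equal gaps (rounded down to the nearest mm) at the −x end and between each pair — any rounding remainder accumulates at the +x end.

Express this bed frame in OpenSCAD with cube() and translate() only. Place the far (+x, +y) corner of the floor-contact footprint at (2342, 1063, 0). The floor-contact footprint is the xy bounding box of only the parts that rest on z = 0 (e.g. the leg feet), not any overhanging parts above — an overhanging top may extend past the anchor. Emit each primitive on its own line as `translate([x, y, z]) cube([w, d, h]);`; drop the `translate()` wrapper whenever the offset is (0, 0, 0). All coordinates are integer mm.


translate([385, 126, 0]) cube([64, 64, 481]);
translate([385, 999, 0]) cube([64, 64, 481]);
translate([2278, 126, 0]) cube([64, 64, 481]);
translate([2278, 999, 0]) cube([64, 64, 481]);
translate([449, 126, 221]) cube([1829, 26, 188]);
translate([449, 1037, 221]) cube([1829, 26, 188]);
translate([385, 190, 221]) cube([26, 809, 188]);
translate([2316, 190, 221]) cube([26, 809, 188]);
translate([549, 126, 409]) cube([72, 937, 18]);
translate([721, 126, 409]) cube([72, 937, 18]);
translate([893, 126, 409]) cube([72, 937, 18]);
translate([1065, 126, 409]) cube([72, 937, 18]);
translate([1237, 126, 409]) cube([72, 937, 18]);
translate([1409, 126, 409]) cube([72, 937, 18]);
translate([1581, 126, 409]) cube([72, 937, 18]);
translate([1753, 126, 409]) cube([72, 937, 18]);
translate([1925, 126, 409]) cube([72, 937, 18]);
translate([2097, 126, 409]) cube([72, 937, 18]);


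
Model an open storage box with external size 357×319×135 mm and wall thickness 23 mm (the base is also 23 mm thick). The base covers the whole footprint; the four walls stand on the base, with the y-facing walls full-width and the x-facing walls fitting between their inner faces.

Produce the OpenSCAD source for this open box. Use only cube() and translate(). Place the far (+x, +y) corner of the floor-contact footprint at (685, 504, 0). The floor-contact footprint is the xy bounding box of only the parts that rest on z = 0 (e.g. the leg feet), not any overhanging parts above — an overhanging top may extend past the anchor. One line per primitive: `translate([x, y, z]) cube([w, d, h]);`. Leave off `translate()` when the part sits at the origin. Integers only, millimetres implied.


translate([328, 185, 0]) cube([357, 319, 23]);
translate([328, 185, 23]) cube([357, 23, 112]);
translate([328, 481, 23]) cube([357, 23, 112]);
translate([328, 208, 23]) cube([23, 273, 112]);
translate([662, 208, 23]) cube([23, 273, 112]);


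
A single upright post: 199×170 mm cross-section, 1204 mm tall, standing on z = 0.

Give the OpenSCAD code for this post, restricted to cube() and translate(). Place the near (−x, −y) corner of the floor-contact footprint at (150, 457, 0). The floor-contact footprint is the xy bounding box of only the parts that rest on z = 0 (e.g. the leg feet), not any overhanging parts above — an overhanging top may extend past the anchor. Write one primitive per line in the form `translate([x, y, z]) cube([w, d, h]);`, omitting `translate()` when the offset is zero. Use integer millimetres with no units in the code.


translate([150, 457, 0]) cube([199, 170, 1204]);


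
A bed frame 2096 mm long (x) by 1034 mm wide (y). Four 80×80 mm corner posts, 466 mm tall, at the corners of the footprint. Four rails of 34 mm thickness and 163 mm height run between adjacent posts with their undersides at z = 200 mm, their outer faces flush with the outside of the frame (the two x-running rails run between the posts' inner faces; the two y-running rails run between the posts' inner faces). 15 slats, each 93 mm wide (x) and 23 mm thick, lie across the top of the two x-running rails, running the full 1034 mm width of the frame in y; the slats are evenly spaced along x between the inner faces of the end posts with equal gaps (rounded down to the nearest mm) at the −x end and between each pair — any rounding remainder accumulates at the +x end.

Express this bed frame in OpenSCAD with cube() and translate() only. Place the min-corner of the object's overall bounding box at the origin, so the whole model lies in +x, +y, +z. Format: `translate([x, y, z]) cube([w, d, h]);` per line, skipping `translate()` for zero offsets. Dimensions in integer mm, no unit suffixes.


cube([80, 80, 466]);
translate([0, 954, 0]) cube([80, 80, 466]);
translate([2016, 0, 0]) cube([80, 80, 466]);
translate([2016, 954, 0]) cube([80, 80, 466]);
translate([80, 0, 200]) cube([1936, 34, 163]);
translate([80, 1000, 200]) cube([1936, 34, 163]);
translate([0, 80, 200]) cube([34, 874, 163]);
translate([2062, 80, 200]) cube([34, 874, 163]);
translate([113, 0, 363]) cube([93, 1034, 23]);
translate([239, 0, 363]) cube([93, 1034, 23]);
translate([365, 0, 363]) cube([93, 1034, 23]);
translate([491, 0, 363]) cube([93, 1034, 23]);
translate([617, 0, 363]) cube([93, 1034, 23]);
translate([743, 0, 363]) cube([93, 1034, 23]);
translate([869, 0, 363]) cube([93, 1034, 23]);
translate([995, 0, 363]) cube([93, 1034, 23]);
translate([1121, 0, 363]) cube([93, 1034, 23]);
translate([1247, 0, 363]) cube([93, 1034, 23]);
translate([1373, 0, 363]) cube([93, 1034, 23]);
translate([1499, 0, 363]) cube([93, 1034, 23]);
translate([1625, 0, 363]) cube([93, 1034, 23]);
translate([1751, 0, 363]) cube([93, 1034, 23]);
translate([1877, 0, 363]) cube([93, 1034, 23]);
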